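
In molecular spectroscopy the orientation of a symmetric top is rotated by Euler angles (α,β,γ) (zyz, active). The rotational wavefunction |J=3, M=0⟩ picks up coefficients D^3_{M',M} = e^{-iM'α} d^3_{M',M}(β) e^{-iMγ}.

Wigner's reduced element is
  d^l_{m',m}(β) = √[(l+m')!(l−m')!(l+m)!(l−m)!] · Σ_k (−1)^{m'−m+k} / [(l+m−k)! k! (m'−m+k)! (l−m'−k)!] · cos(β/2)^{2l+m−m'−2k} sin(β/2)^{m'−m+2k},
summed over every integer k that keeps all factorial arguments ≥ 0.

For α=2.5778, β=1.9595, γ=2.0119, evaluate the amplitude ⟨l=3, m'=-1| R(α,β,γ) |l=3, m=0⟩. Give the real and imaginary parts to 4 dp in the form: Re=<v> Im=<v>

Re=0.0955 Im=-0.0604

D^3_{-1,0}(2.5778,1.9595,2.0119) = e^{-i·-1·2.5778}·d^3_{-1,0}(1.9595)·e^{-i·0·2.0119}. Compute d first:
With c≡cos(β/2)=0.557230 and s≡sin(β/2)=0.830358, N=[2·24·6·6]^{1/2}=41.569219
Admissible k: 1..3 (factorial args all ≥0)
  k=1: (−1)^0·41.5692/(12)·0.5572^5·0.8304^1 = +0.154536
  k=2: (−1)^1·41.5692/(4)·0.5572^3·0.8304^3 = -1.029466
  k=3: (−1)^2·41.5692/(12)·0.5572^1·0.8304^5 = +0.761995
d^3_{-1,0}(1.9595) = +0.154536 -1.029466 +0.761995 = -0.112935
Phases: e^{-i·(-1)·2.5778}=-0.845234+0.534396i, e^{-i·(0)·2.0119}=+1.000000+0.000000i ⇒ D=+0.095456-0.060352i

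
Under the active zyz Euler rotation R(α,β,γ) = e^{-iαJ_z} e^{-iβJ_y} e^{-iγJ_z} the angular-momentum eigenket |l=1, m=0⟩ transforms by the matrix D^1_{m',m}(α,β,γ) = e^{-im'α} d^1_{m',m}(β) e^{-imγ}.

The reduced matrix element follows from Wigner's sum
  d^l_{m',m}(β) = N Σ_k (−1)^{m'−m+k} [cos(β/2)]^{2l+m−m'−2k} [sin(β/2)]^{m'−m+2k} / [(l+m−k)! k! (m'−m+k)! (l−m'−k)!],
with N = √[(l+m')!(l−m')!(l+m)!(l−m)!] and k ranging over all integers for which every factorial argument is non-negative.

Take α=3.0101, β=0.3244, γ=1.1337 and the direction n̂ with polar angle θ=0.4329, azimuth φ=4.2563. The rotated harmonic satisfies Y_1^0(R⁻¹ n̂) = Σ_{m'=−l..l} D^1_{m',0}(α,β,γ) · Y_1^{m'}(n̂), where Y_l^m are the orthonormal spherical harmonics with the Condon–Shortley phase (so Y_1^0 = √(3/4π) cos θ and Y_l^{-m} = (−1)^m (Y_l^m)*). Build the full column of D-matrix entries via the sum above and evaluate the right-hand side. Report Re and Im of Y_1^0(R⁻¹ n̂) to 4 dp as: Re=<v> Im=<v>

Re=0.4412 Im=0.0000

Need the full column D^1_{m',0} for m'=−1..1 at α=3.0101, β=0.3244, γ=1.1337.
cos(β/2)=0.986874, sin(β/2)=0.161490
d^1_{-1,0}: single k=1 term ⇒ +0.225383;  D = -0.223438+0.029551i
d^1_{0,0}: k∈[0..1] ⇒ +0.973921 -0.026079 = +0.947842;  D = +0.947842+0.000000i
d^1_{1,0}: single k=0 term ⇒ -0.225383;  D = +0.223438+0.029551i
Y_1^{m'}(θ=0.4329,φ=4.2563) and Σ D·Y over m':
  (-0.2234+0.0296i)·(-0.0638+0.1301i)  (+0.9478+0.0000i)·(+0.4435+0.0000i)  (+0.2234+0.0296i)·(+0.0638+0.1301i)
Y_1^0(R⁻¹ n̂) = +0.441233+0.000000i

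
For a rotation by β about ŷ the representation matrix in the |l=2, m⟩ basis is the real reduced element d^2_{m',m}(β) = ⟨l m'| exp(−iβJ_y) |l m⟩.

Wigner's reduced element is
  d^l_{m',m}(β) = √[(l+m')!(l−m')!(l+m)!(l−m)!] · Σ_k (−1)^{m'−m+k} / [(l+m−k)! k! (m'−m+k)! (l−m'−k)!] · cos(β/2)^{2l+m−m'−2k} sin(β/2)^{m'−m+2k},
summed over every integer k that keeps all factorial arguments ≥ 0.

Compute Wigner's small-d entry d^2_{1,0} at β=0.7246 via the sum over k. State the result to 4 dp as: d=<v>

d=-0.6079

d^2_{1,0}(β=0.7246) via Wigner's sum:
c=cos(0.7246/2)=0.935084, s=sin(0.7246/2)=0.354426; N=√[6·1·2·2]=4.898979
The bounds max(0,m−m')=0 and min(l+m,l−m')=1 give 2 terms
  k=0: (−1)^1·4.8990/(2)·0.9351^3·0.3544^1 = -0.709828
  k=1: (−1)^2·4.8990/(2)·0.9351^1·0.3544^3 = +0.101977
d^2_{1,0}(0.7246) = -0.709828 +0.101977 = -0.607851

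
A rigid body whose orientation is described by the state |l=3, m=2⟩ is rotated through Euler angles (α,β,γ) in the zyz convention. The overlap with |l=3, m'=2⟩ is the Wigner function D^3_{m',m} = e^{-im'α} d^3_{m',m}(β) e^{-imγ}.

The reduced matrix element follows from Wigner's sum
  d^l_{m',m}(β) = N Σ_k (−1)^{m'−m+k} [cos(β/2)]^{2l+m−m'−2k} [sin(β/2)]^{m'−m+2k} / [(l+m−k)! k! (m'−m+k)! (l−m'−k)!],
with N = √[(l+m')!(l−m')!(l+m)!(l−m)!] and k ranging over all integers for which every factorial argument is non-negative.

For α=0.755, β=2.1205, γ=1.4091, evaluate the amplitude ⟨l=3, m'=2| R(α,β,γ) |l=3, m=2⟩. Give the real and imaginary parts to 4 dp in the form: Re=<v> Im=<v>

D^3_{2,2}(0.755,2.1205,1.4091) = e^{-i·2·0.755}·d^3_{2,2}(2.1205)·e^{-i·2·1.4091}. Compute d first:
With c≡cos(β/2)=0.488654 and s≡sin(β/2)=0.872478, N=[120·1·120·1]^{1/2}=120.000000
The bounds max(0,m−m')=0 and min(l+m,l−m')=1 give 2 terms
  k=0: (−1)^0·120.0000/(120)·0.4887^6·0.8725^0 = +0.013615
  k=1: (−1)^1·120.0000/(24)·0.4887^4·0.8725^2 = -0.217012
d^3_{2,2}(2.1205) = +0.013615 -0.217012 = -0.203398
Phases: e^{-i·(2)·0.755}=+0.060759-0.998152i, e^{-i·(2)·1.4091}=-0.948163-0.317785i ⇒ D=+0.076235-0.188570i

Re=0.0762 Im=-0.1886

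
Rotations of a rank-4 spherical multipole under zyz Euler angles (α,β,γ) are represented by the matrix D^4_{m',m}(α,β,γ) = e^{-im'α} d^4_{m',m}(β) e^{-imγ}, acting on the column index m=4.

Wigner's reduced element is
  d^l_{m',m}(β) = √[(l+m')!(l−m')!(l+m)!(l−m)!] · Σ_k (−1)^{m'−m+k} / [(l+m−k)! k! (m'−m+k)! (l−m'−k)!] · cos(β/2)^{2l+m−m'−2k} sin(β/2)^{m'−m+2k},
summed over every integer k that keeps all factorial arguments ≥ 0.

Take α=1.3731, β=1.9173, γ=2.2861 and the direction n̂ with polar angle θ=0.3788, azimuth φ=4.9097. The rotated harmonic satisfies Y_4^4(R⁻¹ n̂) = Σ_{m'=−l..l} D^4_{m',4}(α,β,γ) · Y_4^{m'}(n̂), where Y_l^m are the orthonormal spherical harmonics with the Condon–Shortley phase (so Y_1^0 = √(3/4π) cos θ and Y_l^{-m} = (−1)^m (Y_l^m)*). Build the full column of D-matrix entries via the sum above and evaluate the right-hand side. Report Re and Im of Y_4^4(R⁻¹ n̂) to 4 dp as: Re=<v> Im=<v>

Need the full column D^4_{m',4} for m'=−4..4 at α=1.3731, β=1.9173, γ=2.2861.
cos(β/2)=0.574625, sin(β/2)=0.818417
d^4_{-4,4}: single k=8 term ⇒ +0.201278;  D = -0.175624+0.098331i
d^4_{-3,4}: single k=7 term ⇒ +0.399715;  D = +0.122968+0.380330i
d^4_{-2,4}: single k=6 term ⇒ +0.525043;  D = +0.521574-0.060255i
d^4_{-1,4}: single k=5 term ⇒ +0.521339;  D = +0.043056-0.519558i
d^4_{0,4}: single k=4 term ⇒ +0.409247;  D = -0.393267-0.113246i
d^4_{1,4}: single k=3 term ⇒ +0.257005;  D = -0.118240+0.228190i
d^4_{2,4}: single k=2 term ⇒ +0.127596;  D = +0.099554+0.079811i
d^4_{3,4}: single k=1 term ⇒ +0.047886;  D = +0.036708-0.030751i
d^4_{4,4}: single k=0 term ⇒ +0.011887;  D = -0.005695-0.010434i
Y_4^{m'}(θ=0.3788,φ=4.9097) and Σ D·Y over m':
  (-0.1756+0.0983i)·(+0.0058-0.0059i)  (+0.1230+0.3803i)·(-0.0328-0.0488i)  (+0.5216-0.0603i)·(-0.2130+0.0887i)  (+0.0431-0.5196i)·(+0.0970+0.4850i)  (-0.3933-0.1132i)·(+0.3369+0.0000i)  (-0.1182+0.2282i)·(-0.0970+0.4850i)  (+0.0996+0.0798i)·(-0.2130-0.0887i)  (+0.0367-0.0308i)·(+0.0328-0.0488i)  (-0.0057-0.0104i)·(+0.0058+0.0059i)
Y_4^4(R⁻¹ n̂) = -0.081567-0.133617i

Re=-0.0816 Im=-0.1336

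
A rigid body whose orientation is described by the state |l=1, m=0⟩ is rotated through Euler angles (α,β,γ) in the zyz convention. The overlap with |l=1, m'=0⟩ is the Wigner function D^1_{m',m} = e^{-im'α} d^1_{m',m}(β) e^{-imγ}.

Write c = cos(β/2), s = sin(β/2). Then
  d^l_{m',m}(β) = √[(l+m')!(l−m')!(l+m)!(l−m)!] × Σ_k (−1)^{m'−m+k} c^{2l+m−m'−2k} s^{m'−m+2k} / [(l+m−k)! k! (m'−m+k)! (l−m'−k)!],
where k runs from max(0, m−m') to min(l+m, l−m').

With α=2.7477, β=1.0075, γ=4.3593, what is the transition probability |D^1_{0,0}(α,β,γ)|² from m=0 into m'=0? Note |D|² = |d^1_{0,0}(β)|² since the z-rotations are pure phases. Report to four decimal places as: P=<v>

First d^1_{0,0}(β=1.0075), then the phase factors e^{-i(0)α} and e^{-i(0)γ}:
c=cos(1.0075/2)=0.875779, s=sin(1.0075/2)=0.482713; N=√[1·1·1·1]=1.000000
k: max(0,(0)−(0))=0 … min(1+(0),1−(0))=1
  k=0: (−1)^0·1.0000/(1)·0.8758^2·0.4827^0 = +0.766988
  k=1: (−1)^1·1.0000/(1)·0.8758^0·0.4827^2 = -0.233012
d^1_{0,0}(1.0075) = +0.766988 -0.233012 = +0.533976
|D^1_{0,0}|² = |d^1_{0,0}(β)|² = (+0.533976)² = 0.285131 (the z-rotation phases have unit modulus)

P=0.2851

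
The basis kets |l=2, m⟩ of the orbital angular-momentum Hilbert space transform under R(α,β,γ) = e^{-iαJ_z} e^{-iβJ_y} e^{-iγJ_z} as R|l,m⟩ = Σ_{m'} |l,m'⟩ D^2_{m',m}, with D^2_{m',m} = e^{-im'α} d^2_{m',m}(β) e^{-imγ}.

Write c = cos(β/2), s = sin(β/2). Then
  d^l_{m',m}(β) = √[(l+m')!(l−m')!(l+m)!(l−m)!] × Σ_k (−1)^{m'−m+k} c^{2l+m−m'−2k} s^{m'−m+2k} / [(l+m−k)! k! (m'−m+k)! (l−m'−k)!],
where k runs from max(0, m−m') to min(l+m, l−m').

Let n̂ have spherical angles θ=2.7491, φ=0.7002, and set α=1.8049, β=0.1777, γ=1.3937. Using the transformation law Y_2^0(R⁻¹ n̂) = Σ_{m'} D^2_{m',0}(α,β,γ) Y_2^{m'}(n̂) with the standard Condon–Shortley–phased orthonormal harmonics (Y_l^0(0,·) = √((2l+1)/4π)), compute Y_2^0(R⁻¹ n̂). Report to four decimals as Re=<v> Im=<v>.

Need the full column D^2_{m',0} for m'=−2..2 at α=1.8049, β=0.1777, γ=1.3937.
cos(β/2)=0.996055, sin(β/2)=0.088733
d^2_{-2,0}: single k=2 term ⇒ +0.019134;  D = -0.017075-0.008635i
d^2_{-1,0}: k∈[1..2] ⇒ +0.214789 -0.001705 = +0.213084;  D = -0.049429+0.207272i
d^2_{0,0}: k∈[0..2] ⇒ +0.984315 -0.031246 +0.000062 = +0.953131;  D = +0.953131+0.000000i
d^2_{1,0}: k∈[0..1] ⇒ -0.214789 +0.001705 = -0.213084;  D = +0.049429+0.207272i
d^2_{2,0}: single k=0 term ⇒ +0.019134;  D = -0.017075+0.008635i
Y_2^{m'}(θ=2.7491,φ=0.7002) and Σ D·Y over m':
  (-0.0171-0.0086i)·(+0.0096-0.0557i)  (-0.0494+0.2073i)·(-0.2088+0.1759i)  (+0.9531+0.0000i)·(+0.4924+0.0000i)  (+0.0494+0.2073i)·(+0.2088+0.1759i)  (-0.0171+0.0086i)·(+0.0096+0.0557i)
Y_2^0(R⁻¹ n̂) = +0.415702+0.000000i

Re=0.4157 Im=0.0000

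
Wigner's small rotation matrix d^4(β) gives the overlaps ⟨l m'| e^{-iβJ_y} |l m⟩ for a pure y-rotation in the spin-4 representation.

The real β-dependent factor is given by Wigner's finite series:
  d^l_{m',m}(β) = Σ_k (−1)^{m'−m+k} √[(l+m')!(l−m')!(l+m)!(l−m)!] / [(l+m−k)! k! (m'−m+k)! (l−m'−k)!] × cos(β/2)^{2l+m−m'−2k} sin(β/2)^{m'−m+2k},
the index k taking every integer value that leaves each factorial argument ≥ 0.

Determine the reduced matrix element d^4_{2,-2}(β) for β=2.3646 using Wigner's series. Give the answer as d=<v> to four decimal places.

d=-0.3172

d^4_{2,-2}(β=2.3646) via Wigner's sum:
With c≡cos(β/2)=0.378797 and s≡sin(β/2)=0.925480, N=[720·2·2·720]^{1/2}=1440.000000
k: max(0,(-2)−(2))=0 … min(4+(-2),4−(2))=2
  k=0: (−1)^4·1440.0000/(96)·0.3788^4·0.9255^4 = +0.226561
  k=1: (−1)^5·1440.0000/(120)·0.3788^2·0.9255^6 = -1.081923
  k=2: (−1)^6·1440.0000/(1440)·0.3788^0·0.9255^8 = +0.538189
d^4_{2,-2}(2.3646) = +0.226561 -1.081923 +0.538189 = -0.317172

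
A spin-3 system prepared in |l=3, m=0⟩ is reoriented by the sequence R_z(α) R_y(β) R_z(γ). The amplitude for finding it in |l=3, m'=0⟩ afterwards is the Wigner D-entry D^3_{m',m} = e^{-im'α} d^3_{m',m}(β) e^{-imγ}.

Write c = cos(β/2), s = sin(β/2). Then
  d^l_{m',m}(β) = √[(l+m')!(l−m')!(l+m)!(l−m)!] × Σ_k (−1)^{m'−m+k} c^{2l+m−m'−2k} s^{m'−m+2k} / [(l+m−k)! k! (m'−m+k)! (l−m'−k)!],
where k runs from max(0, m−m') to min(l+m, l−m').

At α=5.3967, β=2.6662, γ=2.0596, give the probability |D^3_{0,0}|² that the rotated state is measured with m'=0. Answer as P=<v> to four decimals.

First d^3_{0,0}(β=2.6662), then the phase factors e^{-i(0)α} and e^{-i(0)γ}:
c=cos(2.6662/2)=0.235464, s=sin(2.6662/2)=0.971883; N=√[6·6·6·6]=36.000000
k: max(0,(0)−(0))=0 … min(3+(0),3−(0))=3
  k=0: (−1)^0·36.0000/(36)·0.2355^6·0.9719^0 = +0.000170
  k=1: (−1)^1·36.0000/(4)·0.2355^4·0.9719^2 = -0.026132
  k=2: (−1)^2·36.0000/(4)·0.2355^2·0.9719^4 = +0.445193
  k=3: (−1)^3·36.0000/(36)·0.2355^0·0.9719^6 = -0.842721
d^3_{0,0}(2.6662) = +0.000170 -0.026132 +0.445193 -0.842721 = -0.423489
|D^3_{0,0}|² = |d^3_{0,0}(β)|² = (-0.423489)² = 0.179343 (the z-rotation phases have unit modulus)

P=0.1793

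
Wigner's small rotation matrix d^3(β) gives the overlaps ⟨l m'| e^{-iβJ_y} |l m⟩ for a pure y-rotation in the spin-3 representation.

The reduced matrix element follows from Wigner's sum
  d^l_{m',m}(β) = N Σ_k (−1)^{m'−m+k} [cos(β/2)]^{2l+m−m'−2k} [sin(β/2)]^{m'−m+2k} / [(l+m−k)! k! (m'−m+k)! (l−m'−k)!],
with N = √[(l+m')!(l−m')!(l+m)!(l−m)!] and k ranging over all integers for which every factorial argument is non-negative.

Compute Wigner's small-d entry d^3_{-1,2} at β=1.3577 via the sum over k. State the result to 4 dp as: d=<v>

d^3_{-1,2}(β=1.3577) via Wigner's sum:
Half-angle: c=0.778295, s=0.627898. N=√(2·24·120·1)=75.894664
Admissible k: 3..4 (factorial args all ≥0)
  k=3: (−1)^0·75.8947/(12)·0.7783^3·0.6279^3 = +0.738127
  k=4: (−1)^1·75.8947/(24)·0.7783^1·0.6279^5 = -0.240210
d^3_{-1,2}(1.3577) = +0.738127 -0.240210 = +0.497917

d=0.4979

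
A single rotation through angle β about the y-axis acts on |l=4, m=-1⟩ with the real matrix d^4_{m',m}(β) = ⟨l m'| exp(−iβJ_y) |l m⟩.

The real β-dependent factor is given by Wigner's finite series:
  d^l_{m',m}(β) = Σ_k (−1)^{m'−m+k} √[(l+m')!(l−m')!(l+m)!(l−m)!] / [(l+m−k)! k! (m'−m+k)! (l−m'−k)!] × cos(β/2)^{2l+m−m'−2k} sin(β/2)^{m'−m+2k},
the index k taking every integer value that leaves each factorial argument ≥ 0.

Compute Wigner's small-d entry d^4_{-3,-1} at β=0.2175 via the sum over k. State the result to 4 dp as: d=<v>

d^4_{-3,-1}(β=0.2175) via Wigner's sum:
With c≡cos(β/2)=0.994093 and s≡sin(β/2)=0.108536, N=[1·5040·6·120]^{1/2}=1904.940944
k: max(0,(-1)−(-3))=2 … min(4+(-1),4−(-3))=3
  k=2: (−1)^0·1904.9409/(240)·0.9941^6·0.1085^2 = +0.090235
  k=3: (−1)^1·1904.9409/(144)·0.9941^4·0.1085^4 = -0.001793
d^4_{-3,-1}(0.2175) = +0.090235 -0.001793 = +0.088443

d=0.0884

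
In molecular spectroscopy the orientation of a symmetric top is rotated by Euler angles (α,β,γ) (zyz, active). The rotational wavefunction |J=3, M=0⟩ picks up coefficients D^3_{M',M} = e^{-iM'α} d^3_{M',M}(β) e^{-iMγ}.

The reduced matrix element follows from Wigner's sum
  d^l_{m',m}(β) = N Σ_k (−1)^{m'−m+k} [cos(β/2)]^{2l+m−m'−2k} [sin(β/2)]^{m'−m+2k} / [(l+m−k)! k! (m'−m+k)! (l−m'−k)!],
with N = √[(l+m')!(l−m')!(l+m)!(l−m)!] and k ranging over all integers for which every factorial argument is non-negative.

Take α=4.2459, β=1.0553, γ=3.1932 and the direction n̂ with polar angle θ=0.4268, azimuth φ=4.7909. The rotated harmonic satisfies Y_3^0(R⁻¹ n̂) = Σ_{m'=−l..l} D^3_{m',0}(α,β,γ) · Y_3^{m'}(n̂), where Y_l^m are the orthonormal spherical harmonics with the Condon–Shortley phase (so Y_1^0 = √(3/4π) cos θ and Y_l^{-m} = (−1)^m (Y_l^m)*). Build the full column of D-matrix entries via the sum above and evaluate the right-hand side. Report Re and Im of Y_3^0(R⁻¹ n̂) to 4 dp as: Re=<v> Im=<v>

Need the full column D^3_{m',0} for m'=−3..3 at α=4.2459, β=1.0553, γ=3.1932.
cos(β/2)=0.863993, sin(β/2)=0.503504
d^3_{-3,0}: single k=3 term ⇒ +0.368175;  D = +0.362785+0.062771i
d^3_{-2,0}: k∈[2..3] ⇒ +0.773762 -0.262781 = +0.510981;  D = -0.304261+0.410521i
d^3_{-1,0}: k∈[1..3] ⇒ +0.839739 -0.855563 +0.096854 = +0.081030;  D = -0.036444-0.072372i
d^3_{0,0}: k∈[0..3] ⇒ +0.415968 -1.271421 +0.431793 -0.016294 = -0.439953;  D = -0.439953+0.000000i
d^3_{1,0}: k∈[0..2] ⇒ -0.839739 +0.855563 -0.096854 = -0.081030;  D = +0.036444-0.072372i
d^3_{2,0}: k∈[0..1] ⇒ +0.773762 -0.262781 = +0.510981;  D = -0.304261-0.410521i
d^3_{3,0}: single k=0 term ⇒ -0.368175;  D = -0.362785+0.062771i
Y_3^{m'}(θ=0.4268,φ=4.7909) and Σ D·Y over m':
  (+0.3628+0.0628i)·(-0.0069-0.0288i)  (-0.3043+0.4105i)·(-0.1575+0.0249i)  (-0.0364-0.0724i)·(+0.0330+0.4192i)  (-0.4400+0.0000i)·(+0.3883+0.0000i)  (+0.0364-0.0724i)·(-0.0330+0.4192i)  (-0.3043-0.4105i)·(-0.1575-0.0249i)  (-0.3628+0.0628i)·(+0.0069-0.0288i)
Y_3^0(R⁻¹ n̂) = -0.038626+0.000000i

Re=-0.0386 Im=0.0000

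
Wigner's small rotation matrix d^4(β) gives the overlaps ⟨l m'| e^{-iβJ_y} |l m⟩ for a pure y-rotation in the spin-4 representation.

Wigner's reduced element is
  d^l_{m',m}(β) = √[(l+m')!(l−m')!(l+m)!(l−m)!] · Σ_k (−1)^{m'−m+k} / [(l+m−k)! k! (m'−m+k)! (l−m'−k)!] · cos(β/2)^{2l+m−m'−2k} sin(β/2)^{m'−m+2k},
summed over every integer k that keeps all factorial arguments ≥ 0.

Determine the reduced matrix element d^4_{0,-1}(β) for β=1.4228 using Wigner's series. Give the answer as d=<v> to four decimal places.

d^4_{0,-1}(β=1.4228) via Wigner's sum:
With c≡cos(β/2)=0.757449 and s≡sin(β/2)=0.652895, N=[24·24·6·120]^{1/2}=643.987578
k∈{0,1,2,3} keeps every argument non-negative
  k=0: (−1)^1·643.9876/(144)·0.7574^7·0.6529^1 = -0.417667
  k=1: (−1)^2·643.9876/(24)·0.7574^5·0.6529^3 = +1.861923
  k=2: (−1)^3·643.9876/(24)·0.7574^3·0.6529^5 = -1.383381
  k=3: (−1)^4·643.9876/(144)·0.7574^1·0.6529^7 = +0.171305
d^4_{0,-1}(1.4228) = -0.417667 +1.861923 -1.383381 +0.171305 = +0.232180

d=0.2322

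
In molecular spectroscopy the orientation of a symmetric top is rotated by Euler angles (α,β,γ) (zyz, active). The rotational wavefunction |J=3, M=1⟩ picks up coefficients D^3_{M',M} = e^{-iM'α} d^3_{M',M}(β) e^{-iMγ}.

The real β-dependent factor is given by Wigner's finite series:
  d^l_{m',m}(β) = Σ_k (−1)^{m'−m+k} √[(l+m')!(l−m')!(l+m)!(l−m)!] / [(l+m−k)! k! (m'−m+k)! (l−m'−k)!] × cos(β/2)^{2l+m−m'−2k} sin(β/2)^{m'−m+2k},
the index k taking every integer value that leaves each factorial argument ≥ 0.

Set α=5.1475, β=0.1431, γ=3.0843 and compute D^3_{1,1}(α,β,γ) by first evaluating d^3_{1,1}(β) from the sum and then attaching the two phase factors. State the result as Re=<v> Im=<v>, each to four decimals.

Re=-0.3484 Im=-0.8778

Split into d^3_{1,1}(β=0.1431) × two z-phases.
With c≡cos(β/2)=0.997441 and s≡sin(β/2)=0.071489, N=[24·2·24·2]^{1/2}=48.000000
Admissible k: 0..2 (factorial args all ≥0)
  k=0: (−1)^0·48.0000/(48)·0.9974^6·0.0715^0 = +0.984746
  k=1: (−1)^1·48.0000/(6)·0.9974^4·0.0715^2 = -0.040469
  k=2: (−1)^2·48.0000/(8)·0.9974^2·0.0715^4 = +0.000156
d^3_{1,1}(0.1431) = +0.984746 -0.040469 +0.000156 = +0.944434
Attach z-rotation phases: D = e^{-i(1)(5.1475)}·(+0.944434)·e^{-i(1)(3.0843)} = -0.348395-0.877824i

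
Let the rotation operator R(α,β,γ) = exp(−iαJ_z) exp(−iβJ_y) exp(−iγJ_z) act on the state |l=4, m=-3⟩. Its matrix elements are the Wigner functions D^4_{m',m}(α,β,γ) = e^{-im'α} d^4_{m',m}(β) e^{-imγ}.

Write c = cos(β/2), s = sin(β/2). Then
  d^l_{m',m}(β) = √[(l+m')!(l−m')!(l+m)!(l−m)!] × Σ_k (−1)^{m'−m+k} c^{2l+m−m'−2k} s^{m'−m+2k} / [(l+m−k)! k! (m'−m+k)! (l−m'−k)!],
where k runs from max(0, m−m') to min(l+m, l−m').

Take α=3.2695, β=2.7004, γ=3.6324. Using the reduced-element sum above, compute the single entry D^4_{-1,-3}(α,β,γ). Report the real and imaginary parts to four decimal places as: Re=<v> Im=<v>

Re=0.0008 Im=-0.0266

D^4_{-1,-3}(3.2695,2.7004,3.6324) = e^{-i·-1·3.2695}·d^4_{-1,-3}(2.7004)·e^{-i·-3·3.6324}. Compute d first:
With c≡cos(β/2)=0.218812 and s≡sin(β/2)=0.975767, N=[6·120·1·5040]^{1/2}=1904.940944
k: max(0,(-3)−(-1))=0 … min(4+(-3),4−(-1))=1
  k=0: (−1)^2·1904.9409/(240)·0.2188^6·0.9758^2 = +0.000829
  k=1: (−1)^3·1904.9409/(144)·0.2188^4·0.9758^4 = -0.027491
d^4_{-1,-3}(2.7004) = +0.000829 -0.027491 = -0.026661
Phases: e^{-i·(-1)·3.2695}=-0.991831-0.127559i, e^{-i·(-3)·3.6324}=-0.098216-0.995165i ⇒ D=+0.000787-0.026650i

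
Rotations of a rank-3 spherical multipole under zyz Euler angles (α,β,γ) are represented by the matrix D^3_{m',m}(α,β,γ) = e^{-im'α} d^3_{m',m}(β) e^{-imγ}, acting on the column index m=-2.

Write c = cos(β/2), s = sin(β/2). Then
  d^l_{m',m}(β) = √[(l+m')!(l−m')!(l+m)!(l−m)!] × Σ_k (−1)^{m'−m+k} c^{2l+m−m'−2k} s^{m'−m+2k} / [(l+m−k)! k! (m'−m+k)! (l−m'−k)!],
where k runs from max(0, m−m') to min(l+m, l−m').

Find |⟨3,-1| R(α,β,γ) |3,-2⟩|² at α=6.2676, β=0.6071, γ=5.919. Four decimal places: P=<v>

Split into d^3_{-1,-2}(β=0.6071) × two z-phases.
Half-angle: c=0.954281, s=0.298910. N=√(2·24·1·120)=75.894664
Admissible k: 0..1 (factorial args all ≥0)
  k=0: (−1)^1·75.8947/(24)·0.9543^5·0.2989^1 = -0.748036
  k=1: (−1)^2·75.8947/(12)·0.9543^3·0.2989^3 = +0.146784
d^3_{-1,-2}(0.6071) = -0.748036 +0.146784 = -0.601251
|D^3_{-1,-2}|² = |d^3_{-1,-2}(β)|² = (-0.601251)² = 0.361503 (the z-rotation phases have unit modulus)

P=0.3615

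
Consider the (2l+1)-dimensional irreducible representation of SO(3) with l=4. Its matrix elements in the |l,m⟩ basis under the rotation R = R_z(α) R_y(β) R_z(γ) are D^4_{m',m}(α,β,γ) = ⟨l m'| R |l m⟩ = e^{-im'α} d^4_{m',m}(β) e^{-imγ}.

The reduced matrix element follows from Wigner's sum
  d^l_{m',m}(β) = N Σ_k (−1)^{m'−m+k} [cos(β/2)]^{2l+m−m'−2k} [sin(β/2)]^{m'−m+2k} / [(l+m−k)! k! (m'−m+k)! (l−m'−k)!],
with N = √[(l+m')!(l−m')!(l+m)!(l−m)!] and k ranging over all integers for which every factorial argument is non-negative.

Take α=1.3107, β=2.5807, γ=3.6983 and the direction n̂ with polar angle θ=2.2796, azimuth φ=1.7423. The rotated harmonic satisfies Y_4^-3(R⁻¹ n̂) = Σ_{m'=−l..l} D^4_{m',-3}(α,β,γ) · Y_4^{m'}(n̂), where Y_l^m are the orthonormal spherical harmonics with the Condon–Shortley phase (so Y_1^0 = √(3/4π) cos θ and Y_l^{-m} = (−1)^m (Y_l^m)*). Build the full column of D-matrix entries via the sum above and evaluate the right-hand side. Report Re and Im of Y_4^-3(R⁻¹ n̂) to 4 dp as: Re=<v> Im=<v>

Need the full column D^4_{m',-3} for m'=−4..4 at α=1.3107, β=2.5807, γ=3.6983.
cos(β/2)=0.276785, sin(β/2)=0.960932
d^4_{-4,-3}: single k=1 term ⇒ +0.000338;  D = -0.000273-0.000199i
d^4_{-3,-3}: k∈[0..1] ⇒ +0.000034 -0.002906 = -0.002872;  D = +0.002231-0.001808i
d^4_{-2,-3}: k∈[0..1] ⇒ -0.000447 +0.016180 = +0.015732;  D = +0.006427+0.014359i
d^4_{-1,-3}: k∈[0..1] ⇒ +0.003295 -0.066200 = -0.062904;  D = -0.062093+0.010070i
d^4_{0,-3}: k∈[0..1] ⇒ -0.017055 +0.205567 = +0.188512;  D = +0.018693-0.187583i
d^4_{1,-3}: k∈[0..1] ⇒ +0.066200 -0.478751 = -0.412551;  D = +0.386189+0.145108i
d^4_{2,-3}: k∈[0..1] ⇒ -0.195018 +0.783528 = +0.588510;  D = -0.341714+0.479140i
d^4_{3,-3}: k∈[0..1] ⇒ +0.422219 -0.727011 = -0.304792;  D = -0.194289-0.234841i
d^4_{4,-3}: single k=0 term ⇒ -0.592291;  D = -0.538104+0.247493i
Y_4^{m'}(θ=2.2796,φ=1.7423) and Σ D·Y over m':
  (-0.0003-0.0002i)·(+0.1137-0.0931i)  (+0.0022-0.0018i)·(-0.1754-0.3103i)  (+0.0064+0.0144i)·(-0.3569+0.1275i)  (-0.0621+0.0101i)·(-0.0014-0.0078i)  (+0.0187-0.1876i)·(-0.3626+0.0000i)  (+0.3862+0.1451i)·(+0.0014-0.0078i)  (-0.3417+0.4791i)·(-0.3569-0.1275i)  (-0.1943-0.2348i)·(+0.1754-0.3103i)  (-0.5381+0.2475i)·(+0.1137+0.0931i)
Y_4^-3(R⁻¹ n̂) = -0.018225-0.069337i

Re=-0.0182 Im=-0.0693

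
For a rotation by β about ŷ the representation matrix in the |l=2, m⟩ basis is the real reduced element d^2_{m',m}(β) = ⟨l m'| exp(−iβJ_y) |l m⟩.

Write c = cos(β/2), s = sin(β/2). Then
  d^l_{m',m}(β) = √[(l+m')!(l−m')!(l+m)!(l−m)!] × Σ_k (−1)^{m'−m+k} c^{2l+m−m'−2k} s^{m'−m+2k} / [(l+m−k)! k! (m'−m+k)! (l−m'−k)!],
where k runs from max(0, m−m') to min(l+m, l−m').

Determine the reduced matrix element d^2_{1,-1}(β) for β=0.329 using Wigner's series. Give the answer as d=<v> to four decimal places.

d^2_{1,-1}(β=0.329) via Wigner's sum:
Half-angle: c=0.986500, s=0.163759. N=√(6·1·1·6)=6.000000
The bounds max(0,m−m')=0 and min(l+m,l−m')=1 give 2 terms
  k=0: (−1)^2·6.0000/(2)·0.9865^2·0.1638^2 = +0.078294
  k=1: (−1)^3·6.0000/(6)·0.9865^0·0.1638^4 = -0.000719
d^2_{1,-1}(0.329) = +0.078294 -0.000719 = +0.077575

d=0.0776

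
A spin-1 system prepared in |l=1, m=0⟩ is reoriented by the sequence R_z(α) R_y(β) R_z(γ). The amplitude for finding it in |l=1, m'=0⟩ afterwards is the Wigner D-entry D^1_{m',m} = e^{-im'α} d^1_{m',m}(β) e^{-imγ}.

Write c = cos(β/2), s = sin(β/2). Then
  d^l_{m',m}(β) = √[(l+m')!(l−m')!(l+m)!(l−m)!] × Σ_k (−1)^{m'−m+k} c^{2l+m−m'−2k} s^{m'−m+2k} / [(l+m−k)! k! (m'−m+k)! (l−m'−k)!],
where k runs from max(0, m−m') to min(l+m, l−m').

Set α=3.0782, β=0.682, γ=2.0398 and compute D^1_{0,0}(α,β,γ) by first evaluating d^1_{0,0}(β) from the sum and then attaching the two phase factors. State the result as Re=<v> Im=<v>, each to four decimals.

Re=0.7763 Im=0.0000

D^1_{0,0}(3.0782,0.682,2.0398) = e^{-i·0·3.0782}·d^1_{0,0}(0.682)·e^{-i·0·2.0398}. Compute d first:
Half-angle: c=0.942421, s=0.334430. N=√(1·1·1·1)=1.000000
k∈{0,1} keeps every argument non-negative
  k=0: (−1)^0·1.0000/(1)·0.9424^2·0.3344^0 = +0.888157
  k=1: (−1)^1·1.0000/(1)·0.9424^0·0.3344^2 = -0.111843
d^1_{0,0}(0.682) = +0.888157 -0.111843 = +0.776314
Attach z-rotation phases: D = e^{-i(0)(3.0782)}·(+0.776314)·e^{-i(0)(2.0398)} = +0.776314+0.000000i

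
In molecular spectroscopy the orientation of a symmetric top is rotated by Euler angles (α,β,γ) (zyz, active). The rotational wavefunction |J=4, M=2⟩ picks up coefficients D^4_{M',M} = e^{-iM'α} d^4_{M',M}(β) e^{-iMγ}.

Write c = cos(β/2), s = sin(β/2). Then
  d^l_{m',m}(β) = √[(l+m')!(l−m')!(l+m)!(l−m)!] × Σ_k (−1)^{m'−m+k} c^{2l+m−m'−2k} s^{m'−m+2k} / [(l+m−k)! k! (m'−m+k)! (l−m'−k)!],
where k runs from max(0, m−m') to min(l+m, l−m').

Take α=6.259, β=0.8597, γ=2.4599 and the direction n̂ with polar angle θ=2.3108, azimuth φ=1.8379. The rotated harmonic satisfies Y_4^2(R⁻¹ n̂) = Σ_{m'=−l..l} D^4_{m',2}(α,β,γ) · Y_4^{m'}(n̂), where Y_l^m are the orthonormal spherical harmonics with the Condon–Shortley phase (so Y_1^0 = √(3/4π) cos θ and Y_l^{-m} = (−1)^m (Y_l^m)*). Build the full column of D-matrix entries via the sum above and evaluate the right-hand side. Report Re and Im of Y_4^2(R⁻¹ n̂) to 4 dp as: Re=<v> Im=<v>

Need the full column D^4_{m',2} for m'=−4..4 at α=6.259, β=0.8597, γ=2.4599.
cos(β/2)=0.909028, sin(β/2)=0.416734
d^4_{-4,2}: single k=6 term ⇒ +0.022903;  D = +0.006859+0.021852i
d^4_{-3,2}: k∈[5..6] ⇒ +0.105978 -0.007424 = +0.098553;  D = +0.027233+0.094716i
d^4_{-2,2}: k∈[4..6] ⇒ +0.308915 -0.051939 +0.000910 = +0.257885;  D = +0.065245+0.249495i
d^4_{-1,2}: k∈[3..5] ⇒ +0.635302 -0.200279 +0.008418 = +0.443441;  D = +0.101784+0.431602i
d^4_{0,2}: k∈[2..4] ⇒ +0.929618 -0.520999 +0.041061 = +0.449680;  D = +0.092601+0.440042i
d^4_{1,2}: k∈[1..3] ⇒ +0.906854 -0.952953 +0.133519 = +0.087421;  D = +0.015928+0.085957i
d^4_{2,2}: k∈[0..2] ⇒ +0.466250 -1.175884 +0.308915 = -0.400719;  D = -0.063462-0.395662i
d^4_{3,2}: k∈[0..1] ⇒ -0.799770 +0.504255 = -0.295515;  D = -0.039731-0.292832i
d^4_{4,2}: single k=0 term ⇒ +0.518516;  D = +0.057267+0.515344i
Y_4^{m'}(θ=2.3108,φ=1.8379) and Σ D·Y over m':
  (+0.0069+0.0219i)·(+0.0634-0.1153i)  (+0.0272+0.0947i)·(-0.2441-0.2365i)  (+0.0652+0.2495i)·(-0.3427+0.2027i)  (+0.1018+0.4316i)·(+0.0114+0.0415i)  (+0.0926+0.4400i)·(-0.3602+0.0000i)  (+0.0159+0.0860i)·(-0.0114+0.0415i)  (-0.0635-0.3957i)·(-0.3427-0.2027i)  (-0.0397-0.2928i)·(+0.2441-0.2365i)  (+0.0573+0.5153i)·(+0.0634+0.1153i)
Y_4^2(R⁻¹ n̂) = -0.301322-0.125294i

Re=-0.3013 Im=-0.1253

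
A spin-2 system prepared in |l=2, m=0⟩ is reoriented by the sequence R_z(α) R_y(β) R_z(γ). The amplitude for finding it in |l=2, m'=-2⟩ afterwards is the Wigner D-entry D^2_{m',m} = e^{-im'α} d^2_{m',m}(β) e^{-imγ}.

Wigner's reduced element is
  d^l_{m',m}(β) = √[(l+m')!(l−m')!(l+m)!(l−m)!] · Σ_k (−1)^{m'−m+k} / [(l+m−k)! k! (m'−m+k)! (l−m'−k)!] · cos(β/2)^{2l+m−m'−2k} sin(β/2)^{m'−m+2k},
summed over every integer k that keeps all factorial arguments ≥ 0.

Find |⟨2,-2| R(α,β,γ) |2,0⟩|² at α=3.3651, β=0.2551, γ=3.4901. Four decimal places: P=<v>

Split into d^2_{-2,0}(β=0.2551) × two z-phases.
With c≡cos(β/2)=0.991877 and s≡sin(β/2)=0.127204, N=[1·24·2·2]^{1/2}=9.797959
k: max(0,(0)−(-2))=2 … min(2+(0),2−(-2))=2
  k=2: (−1)^0·9.7980/(4)·0.9919^2·0.1272^2 = +0.038994
d^2_{-2,0}(0.2551) = +0.038994
|D^2_{-2,0}|² = |d^2_{-2,0}(β)|² = (+0.038994)² = 0.001521 (the z-rotation phases have unit modulus)

P=0.0015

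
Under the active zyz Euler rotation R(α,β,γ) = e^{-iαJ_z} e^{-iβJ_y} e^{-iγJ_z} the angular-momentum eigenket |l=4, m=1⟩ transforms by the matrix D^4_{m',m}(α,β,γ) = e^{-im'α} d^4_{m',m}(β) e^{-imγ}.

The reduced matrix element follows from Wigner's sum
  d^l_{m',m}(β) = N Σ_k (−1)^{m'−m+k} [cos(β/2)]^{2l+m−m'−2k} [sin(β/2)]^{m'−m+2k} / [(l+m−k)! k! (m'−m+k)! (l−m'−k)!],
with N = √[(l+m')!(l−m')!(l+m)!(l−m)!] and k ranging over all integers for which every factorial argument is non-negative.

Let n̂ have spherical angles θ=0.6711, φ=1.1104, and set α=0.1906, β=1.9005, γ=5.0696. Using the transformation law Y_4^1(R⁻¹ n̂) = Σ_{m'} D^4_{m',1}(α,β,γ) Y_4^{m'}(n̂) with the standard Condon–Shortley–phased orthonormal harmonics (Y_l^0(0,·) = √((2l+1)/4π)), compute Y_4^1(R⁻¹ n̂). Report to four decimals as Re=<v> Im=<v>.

Re=-0.1091 Im=-0.0906

Need the full column D^4_{m',1} for m'=−4..4 at α=0.1906, β=1.9005, γ=5.0696.
cos(β/2)=0.581480, sin(β/2)=0.813561
d^4_{-4,1}: single k=5 term ⇒ +0.524382;  D = -0.206708+0.481922i
d^4_{-3,1}: k∈[4..5] ⇒ +0.662548 -0.778180 = -0.115631;  D = +0.024623-0.112979i
d^4_{-2,1}: k∈[3..5] ⇒ +0.506242 -1.486484 +0.581971 = -0.398271;  D = +0.009553-0.398157i
d^4_{-1,1}: k∈[2..5] ⇒ +0.255851 -1.502518 +1.470621 -0.191920 = +0.032034;  D = +0.005313+0.031590i
d^4_{0,1}: k∈[1..4] ⇒ +0.081780 -0.960526 +1.880270 -0.613451 = +0.388073;  D = +0.135695+0.363576i
d^4_{1,1}: k∈[0..3] ⇒ +0.013070 -0.383777 +1.502518 -0.980414 = +0.151397;  D = +0.078851+0.129243i
d^4_{2,1}: k∈[0..2] ⇒ -0.077583 +0.759363 -0.990989 = -0.309210;  D = -0.208133-0.228673i
d^4_{3,1}: k∈[0..1] ⇒ +0.203076 -0.662548 = -0.459473;  D = -0.368051-0.275053i
d^4_{4,1}: single k=0 term ⇒ -0.267878;  D = -0.241072-0.116804i
Y_4^{m'}(θ=0.6711,φ=1.1104) and Σ D·Y over m':
  (-0.2067+0.4819i)·(-0.0177+0.0638i)  (+0.0246-0.1130i)·(-0.2315+0.0444i)  (+0.0096-0.3982i)·(-0.2578-0.3391i)  (+0.0053+0.0316i)·(+0.1324-0.2669i)  (+0.1357+0.3636i)·(-0.2363+0.0000i)  (+0.0789+0.1292i)·(-0.1324-0.2669i)  (-0.2081-0.2287i)·(-0.2578+0.3391i)  (-0.3681-0.2751i)·(+0.2315+0.0444i)  (-0.2411-0.1168i)·(-0.0177-0.0638i)
Y_4^1(R⁻¹ n̂) = -0.109068-0.090586i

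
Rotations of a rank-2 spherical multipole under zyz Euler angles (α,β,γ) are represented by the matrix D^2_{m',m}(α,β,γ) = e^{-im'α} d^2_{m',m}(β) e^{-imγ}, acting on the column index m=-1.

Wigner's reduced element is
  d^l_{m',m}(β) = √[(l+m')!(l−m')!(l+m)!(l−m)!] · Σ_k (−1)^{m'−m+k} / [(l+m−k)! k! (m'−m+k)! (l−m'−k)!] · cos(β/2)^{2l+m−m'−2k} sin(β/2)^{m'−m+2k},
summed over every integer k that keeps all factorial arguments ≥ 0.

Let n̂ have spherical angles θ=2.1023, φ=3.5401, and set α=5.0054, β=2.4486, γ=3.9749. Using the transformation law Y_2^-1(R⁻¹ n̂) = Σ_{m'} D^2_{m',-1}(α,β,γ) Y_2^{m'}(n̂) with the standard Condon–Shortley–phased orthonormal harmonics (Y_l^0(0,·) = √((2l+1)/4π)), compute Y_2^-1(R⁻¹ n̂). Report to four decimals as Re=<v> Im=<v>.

Need the full column D^2_{m',-1} for m'=−2..2 at α=5.0054, β=2.4486, γ=3.9749.
cos(β/2)=0.339604, sin(β/2)=0.940568
d^2_{-2,-1}: single k=1 term ⇒ +0.073678;  D = +0.011117+0.072835i
d^2_{-1,-1}: k∈[0..1] ⇒ +0.013301 -0.306090 = -0.292788;  D = +0.264340-0.125895i
d^2_{0,-1}: k∈[0..1] ⇒ -0.090237 +0.692182 = +0.601944;  D = -0.404766-0.445535i
d^2_{1,-1}: k∈[0..1] ⇒ +0.306090 -0.782639 = -0.476549;  D = -0.245132+0.408668i
d^2_{2,-1}: single k=0 term ⇒ -0.565164;  D = -0.547972-0.138337i
Y_2^{m'}(θ=2.1023,φ=3.5401) and Σ D·Y over m':
  (+0.0111+0.0728i)·(+0.2006-0.2053i)  (+0.2643-0.1259i)·(+0.3111-0.1310i)  (-0.4048-0.4455i)·(-0.0723+0.0000i)  (-0.2451+0.4087i)·(-0.3111-0.1310i)  (-0.5480-0.1383i)·(+0.2006+0.2053i)
Y_2^-1(R⁻¹ n̂) = +0.160471-0.264512i

Re=0.1605 Im=-0.2645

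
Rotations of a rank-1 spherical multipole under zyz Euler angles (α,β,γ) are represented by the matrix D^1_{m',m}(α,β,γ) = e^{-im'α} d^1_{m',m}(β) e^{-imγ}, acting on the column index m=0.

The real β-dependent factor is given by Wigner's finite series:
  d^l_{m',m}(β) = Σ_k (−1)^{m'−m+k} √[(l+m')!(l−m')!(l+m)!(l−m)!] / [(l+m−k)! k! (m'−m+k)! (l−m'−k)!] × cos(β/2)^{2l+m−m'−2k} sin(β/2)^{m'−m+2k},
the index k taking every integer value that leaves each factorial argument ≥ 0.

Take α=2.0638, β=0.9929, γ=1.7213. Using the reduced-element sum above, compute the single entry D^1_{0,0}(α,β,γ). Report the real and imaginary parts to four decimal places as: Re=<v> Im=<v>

First d^1_{0,0}(β=0.9929), then the phase factors e^{-i(0)α} and e^{-i(0)γ}:
c=cos(0.9929/2)=0.879279, s=sin(0.9929/2)=0.476307; N=√[1·1·1·1]=1.000000
Admissible k: 0..1 (factorial args all ≥0)
  k=0: (−1)^0·1.0000/(1)·0.8793^2·0.4763^0 = +0.773132
  k=1: (−1)^1·1.0000/(1)·0.8793^0·0.4763^2 = -0.226868
d^1_{0,0}(0.9929) = +0.773132 -0.226868 = +0.546263
Phases: e^{-i·(0)·2.0638}=+1.000000+0.000000i, e^{-i·(0)·1.7213}=+1.000000+0.000000i ⇒ D=+0.546263+0.000000i

Re=0.5463 Im=0.0000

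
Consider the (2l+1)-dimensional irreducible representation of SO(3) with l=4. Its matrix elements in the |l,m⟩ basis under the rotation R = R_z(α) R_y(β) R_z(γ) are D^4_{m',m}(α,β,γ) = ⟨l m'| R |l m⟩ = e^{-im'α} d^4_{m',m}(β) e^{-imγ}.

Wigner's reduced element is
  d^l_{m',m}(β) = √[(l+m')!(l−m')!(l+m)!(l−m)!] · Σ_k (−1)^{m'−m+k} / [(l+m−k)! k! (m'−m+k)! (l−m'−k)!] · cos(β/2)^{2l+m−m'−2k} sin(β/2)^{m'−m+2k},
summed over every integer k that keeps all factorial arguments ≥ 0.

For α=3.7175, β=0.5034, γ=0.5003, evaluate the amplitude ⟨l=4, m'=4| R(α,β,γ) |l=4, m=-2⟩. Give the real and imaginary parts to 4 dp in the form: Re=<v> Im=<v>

First d^4_{4,-2}(β=0.5034), then the phase factors e^{-i(4)α} and e^{-i(-2)γ}:
c=cos(0.5034/2)=0.968490, s=sin(0.5034/2)=0.249051; N=√[40320·1·2·720]=7619.763776
The bounds max(0,m−m')=0 and min(l+m,l−m')=0 give 1 term
  k=0: (−1)^6·7619.7638/(1440)·0.9685^2·0.2491^6 = +0.001184
d^4_{4,-2}(0.5034) = +0.001184
Phases: e^{-i·(4)·3.7175}=-0.668978-0.743282i, e^{-i·(-2)·0.5003}=+0.539797+0.841795i ⇒ D=+0.000313-0.001142i

Re=0.0003 Im=-0.0011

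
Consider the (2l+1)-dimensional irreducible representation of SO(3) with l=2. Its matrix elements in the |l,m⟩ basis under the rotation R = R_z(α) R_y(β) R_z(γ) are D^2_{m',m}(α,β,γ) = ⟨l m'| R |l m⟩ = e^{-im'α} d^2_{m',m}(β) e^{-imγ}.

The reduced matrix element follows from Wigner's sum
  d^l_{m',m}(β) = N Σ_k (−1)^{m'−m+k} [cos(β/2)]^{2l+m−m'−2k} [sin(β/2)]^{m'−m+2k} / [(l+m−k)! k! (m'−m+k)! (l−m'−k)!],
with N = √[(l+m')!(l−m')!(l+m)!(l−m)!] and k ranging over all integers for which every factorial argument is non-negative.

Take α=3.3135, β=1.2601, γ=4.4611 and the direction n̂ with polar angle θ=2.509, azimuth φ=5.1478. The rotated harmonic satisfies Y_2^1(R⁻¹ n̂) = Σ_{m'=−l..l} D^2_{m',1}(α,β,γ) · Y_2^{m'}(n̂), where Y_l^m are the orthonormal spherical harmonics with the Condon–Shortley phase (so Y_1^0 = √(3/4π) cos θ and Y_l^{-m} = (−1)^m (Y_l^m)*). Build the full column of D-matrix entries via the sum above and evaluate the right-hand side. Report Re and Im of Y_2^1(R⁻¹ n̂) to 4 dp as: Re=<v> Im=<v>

Need the full column D^2_{m',1} for m'=−2..2 at α=3.3135, β=1.2601, γ=4.4611.
cos(β/2)=0.807998, sin(β/2)=0.589185
d^2_{-2,1}: single k=3 term ⇒ +0.330518;  D = -0.185287+0.273699i
d^2_{-1,1}: k∈[2..3] ⇒ +0.679901 -0.120506 = +0.559395;  D = +0.229731-0.510046i
d^2_{0,1}: k∈[1..2] ⇒ +0.761304 -0.404801 = +0.356504;  D = -0.088646+0.345307i
d^2_{1,1}: k∈[0..1] ⇒ +0.426227 -0.679901 = -0.253673;  D = -0.020116+0.252875i
d^2_{2,1}: single k=0 term ⇒ -0.621602;  D = -0.057432-0.618944i
Y_2^{m'}(θ=2.509,φ=5.1478) and Σ D·Y over m':
  (-0.1853+0.2737i)·(-0.0870+0.1033i)  (+0.2297-0.5100i)·(-0.1554-0.3340i)  (-0.0886+0.3453i)·(+0.3000+0.0000i)  (-0.0201+0.2529i)·(+0.1554-0.3340i)  (-0.0574-0.6189i)·(-0.0870-0.1033i)
Y_2^1(R⁻¹ n̂) = -0.222389+0.168957i

Re=-0.2224 Im=0.1690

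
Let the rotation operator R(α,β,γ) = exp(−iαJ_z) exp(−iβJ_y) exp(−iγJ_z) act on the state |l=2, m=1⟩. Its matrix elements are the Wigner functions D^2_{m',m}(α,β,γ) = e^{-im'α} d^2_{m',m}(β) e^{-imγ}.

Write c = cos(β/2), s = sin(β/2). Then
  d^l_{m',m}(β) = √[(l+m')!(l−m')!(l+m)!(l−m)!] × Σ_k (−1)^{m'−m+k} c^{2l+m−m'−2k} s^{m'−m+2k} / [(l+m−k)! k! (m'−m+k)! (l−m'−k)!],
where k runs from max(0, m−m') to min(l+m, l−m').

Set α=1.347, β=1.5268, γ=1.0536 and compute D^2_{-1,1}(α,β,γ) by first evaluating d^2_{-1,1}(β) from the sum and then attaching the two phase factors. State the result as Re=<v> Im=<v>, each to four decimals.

Re=0.4978 Im=0.1504

First d^2_{-1,1}(β=1.5268), then the phase factors e^{-i(-1)α} and e^{-i(1)γ}:
With c≡cos(β/2)=0.722489 and s≡sin(β/2)=0.691382, N=[1·6·6·1]^{1/2}=6.000000
k: max(0,(1)−(-1))=2 … min(2+(1),2−(-1))=3
  k=2: (−1)^0·6.0000/(2)·0.7225^2·0.6914^2 = +0.748549
  k=3: (−1)^1·6.0000/(6)·0.7225^0·0.6914^4 = -0.228493
d^2_{-1,1}(1.5268) = +0.748549 -0.228493 = +0.520057
Attach z-rotation phases: D = e^{-i(-1)(1.347)}·(+0.520057)·e^{-i(1)(1.0536)} = +0.497833+0.150405i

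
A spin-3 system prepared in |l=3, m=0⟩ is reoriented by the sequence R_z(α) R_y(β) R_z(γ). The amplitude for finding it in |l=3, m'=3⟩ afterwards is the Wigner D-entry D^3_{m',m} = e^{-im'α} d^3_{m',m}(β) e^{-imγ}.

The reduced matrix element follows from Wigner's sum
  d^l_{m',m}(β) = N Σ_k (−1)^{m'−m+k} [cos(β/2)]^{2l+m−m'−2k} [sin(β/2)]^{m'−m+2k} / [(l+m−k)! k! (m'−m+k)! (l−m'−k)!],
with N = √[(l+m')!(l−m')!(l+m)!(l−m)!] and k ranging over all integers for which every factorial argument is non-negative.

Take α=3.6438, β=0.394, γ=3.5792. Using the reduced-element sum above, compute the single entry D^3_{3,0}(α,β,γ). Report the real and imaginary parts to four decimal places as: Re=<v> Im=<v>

Re=0.0020 Im=-0.0316

First d^3_{3,0}(β=0.394), then the phase factors e^{-i(3)α} and e^{-i(0)γ}:
Half-angle: c=0.980658, s=0.195728. N=√(720·1·6·6)=160.996894
k: max(0,(0)−(3))=0 … min(3+(0),3−(3))=0
  k=0: (−1)^3·160.9969/(36)·0.9807^3·0.1957^3 = -0.031625
d^3_{3,0}(0.394) = -0.031625
Phases: e^{-i·(3)·3.6438}=-0.064130+0.997942i, e^{-i·(0)·3.5792}=+1.000000+0.000000i ⇒ D=+0.002028-0.031560i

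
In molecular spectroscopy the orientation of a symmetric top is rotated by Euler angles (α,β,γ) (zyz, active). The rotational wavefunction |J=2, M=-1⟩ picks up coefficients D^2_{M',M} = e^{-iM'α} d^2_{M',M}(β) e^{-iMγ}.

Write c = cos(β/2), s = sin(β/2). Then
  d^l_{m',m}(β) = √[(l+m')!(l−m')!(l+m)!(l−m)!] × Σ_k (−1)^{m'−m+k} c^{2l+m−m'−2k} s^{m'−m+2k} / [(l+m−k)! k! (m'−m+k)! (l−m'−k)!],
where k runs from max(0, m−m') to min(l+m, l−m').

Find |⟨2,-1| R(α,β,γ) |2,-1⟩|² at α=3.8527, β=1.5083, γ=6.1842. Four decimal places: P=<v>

P=0.2161

D^2_{-1,-1}(3.8527,1.5083,6.1842) = e^{-i·-1·3.8527}·d^2_{-1,-1}(1.5083)·e^{-i·-1·6.1842}. Compute d first:
With c≡cos(β/2)=0.728854 and s≡sin(β/2)=0.684669, N=[1·6·1·6]^{1/2}=6.000000
Admissible k: 0..1 (factorial args all ≥0)
  k=0: (−1)^0·6.0000/(6)·0.7289^4·0.6847^0 = +0.282203
  k=1: (−1)^1·6.0000/(2)·0.7289^2·0.6847^2 = -0.747074
d^2_{-1,-1}(1.5083) = +0.282203 -0.747074 = -0.464871
|D^2_{-1,-1}|² = |d^2_{-1,-1}(β)|² = (-0.464871)² = 0.216105 (the z-rotation phases have unit modulus)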